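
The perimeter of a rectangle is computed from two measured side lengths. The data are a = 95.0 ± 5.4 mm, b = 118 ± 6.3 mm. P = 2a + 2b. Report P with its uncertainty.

426 ± 16.6 mm

Each term contributes (cᵢ δxᵢ)² to (δP)²:
  (2·δa)² = 117;  (2·δb)² = 159
δP = √(275) = 16.6 mm
P = 426 mm.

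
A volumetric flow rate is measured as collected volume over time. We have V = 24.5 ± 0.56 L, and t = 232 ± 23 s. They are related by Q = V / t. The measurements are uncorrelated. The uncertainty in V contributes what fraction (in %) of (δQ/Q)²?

(δQ/Q)² = (1·δV/V)² + (-1·δt/t)²
  V term: (1×0.0229)² = 0.000522
  t term: (-1×0.0991)² = 0.00983
Total = 0.0104. Share from V = 0.000522/0.0104 = 0.0505.

5.05%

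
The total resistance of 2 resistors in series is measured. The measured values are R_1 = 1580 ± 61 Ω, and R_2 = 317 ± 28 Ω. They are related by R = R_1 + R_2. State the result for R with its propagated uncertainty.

Each term contributes (cᵢ δxᵢ)² to (δR)²:
  (δR_1)² = 3720;  (δR_2)² = 784
δR = √(4500) = 67.1 Ω
R = 1900 Ω.

1900 ± 67.1 Ω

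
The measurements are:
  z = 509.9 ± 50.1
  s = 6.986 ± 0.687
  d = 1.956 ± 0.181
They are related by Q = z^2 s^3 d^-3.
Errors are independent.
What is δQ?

For a monomial Q ∝ z^2, s^3, d^-3, fractional errors add in quadrature:
  (2·δz/z)² = (2×0.0983)² = 0.0386;  (3·δs/s)² = (3×0.0983)² = 0.0870;  (-3·δd/d)² = (-3×0.0925)² = 0.0771
δQ/Q = √(0.203) = 0.450
Q = 1.185e+07, so δQ = 0.450 × 1.185e+07 = 5.33e+06.

5.33e+06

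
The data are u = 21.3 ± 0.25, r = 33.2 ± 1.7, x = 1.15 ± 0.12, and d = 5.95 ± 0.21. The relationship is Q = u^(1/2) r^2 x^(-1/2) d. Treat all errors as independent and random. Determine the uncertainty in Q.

Since Q is a product/quotient, work with relative uncertainties:
  (½·δu/u)² = (0.5×0.0117)² = 3.44e-05;  (2·δr/r)² = (2×0.0512)² = 0.0105;  (−½·δx/x)² = (-0.5×0.104)² = 0.00272;  (1·δd/d)² = (1×0.0353)² = 0.00125
δQ/Q = √(0.0145) = 0.120
Q = 28200, so δQ = 0.120 × 28200 = 3400.

3400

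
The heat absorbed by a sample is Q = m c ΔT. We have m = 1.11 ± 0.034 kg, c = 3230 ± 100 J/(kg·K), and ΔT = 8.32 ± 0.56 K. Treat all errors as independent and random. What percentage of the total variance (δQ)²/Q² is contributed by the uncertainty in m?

14.6%

(δQ/Q)² = (1·δm/m)² + (1·δc/c)² + (1·δΔT/ΔT)²
  m term: (1×0.0306)² = 0.000938
  c term: (1×0.0310)² = 0.000959
  ΔT term: (1×0.0673)² = 0.00453
Total = 0.00643. Share from m = 0.000938/0.00643 = 0.146.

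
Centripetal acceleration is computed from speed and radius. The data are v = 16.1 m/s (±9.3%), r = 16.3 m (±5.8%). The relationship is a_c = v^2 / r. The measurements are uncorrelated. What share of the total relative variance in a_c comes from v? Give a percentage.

91.1%

(δa_c/a_c)² = (2·δv/v)² + (-1·δr/r)²
  v term: (2×0.0930)² = 0.0346
  r term: (-1×0.0580)² = 0.00336
Total = 0.0380. Share from v = 0.0346/0.0380 = 0.911.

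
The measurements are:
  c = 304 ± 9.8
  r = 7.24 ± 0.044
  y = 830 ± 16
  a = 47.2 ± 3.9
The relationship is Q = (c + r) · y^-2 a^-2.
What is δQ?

3.5e-08

Let u = c + r = 311. δu = √(δc² + δr²) = √(96.0 + 0.00194) = 9.80, so δu/u = 0.0315.
Q is then a monomial in u, y, a:
δQ/Q = √((δu/u)² + (-2·δy/y)² + (-2·δa/a)²) = √(0.000991 + 0.00149 + 0.0273) = 0.173
Q = 2.03e-07, so δQ = 0.173 × 2.03e-07 = 3.5e-08.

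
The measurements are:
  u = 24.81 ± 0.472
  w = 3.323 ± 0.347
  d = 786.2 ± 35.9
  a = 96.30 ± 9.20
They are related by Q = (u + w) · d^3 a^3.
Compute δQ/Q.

0.318

Let h = u + w = 28.13. δh = √(δu² + δw²) = √(0.223 + 0.120) = 0.586, so δh/h = 0.0208.
Q is then a monomial in h, d, a:
δQ/Q = √((δh/h)² + (3·δd/d)² + (3·δa/a)²) = √(0.000434 + 0.0188 + 0.0821) = 0.318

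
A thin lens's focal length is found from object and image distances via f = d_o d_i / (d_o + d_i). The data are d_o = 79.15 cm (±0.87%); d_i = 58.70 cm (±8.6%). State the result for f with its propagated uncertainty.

∂f/∂d_o = (d_i/(d_o+d_i))² = 0.181;  ∂f/∂d_i = (d_o/(d_o+d_i))² = 0.330
δf = √((∂f/∂d_o · δd_o)² + (∂f/∂d_i · δd_i)²) = √(0.0156 + 2.77) = 1.67 cm
f = 33.70 cm.

33.70 ± 1.67 cm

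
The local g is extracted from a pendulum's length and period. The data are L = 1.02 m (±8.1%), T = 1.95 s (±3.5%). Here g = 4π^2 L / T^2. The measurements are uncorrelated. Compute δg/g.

0.107

Each factor contributes (exponent × relative error)² to (δg/g)²:
  (1·δL/L)² = (1×0.0810)² = 0.00656;  (-2·δT/T)² = (-2×0.0350)² = 0.00490
δg/g = √(0.0115) = 0.107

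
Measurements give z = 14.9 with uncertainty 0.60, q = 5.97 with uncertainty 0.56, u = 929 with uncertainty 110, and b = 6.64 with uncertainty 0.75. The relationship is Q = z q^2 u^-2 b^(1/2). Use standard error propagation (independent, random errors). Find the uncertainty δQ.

For a monomial Q ∝ z, q^2, u^-2, b^(1/2), fractional errors add in quadrature:
  (1·δz/z)² = (1×0.0403)² = 0.00162;  (2·δq/q)² = (2×0.0938)² = 0.0352;  (-2·δu/u)² = (-2×0.118)² = 0.0561;  (½·δb/b)² = (0.5×0.113)² = 0.00319
δQ/Q = √(0.0961) = 0.310
Q = 0.00159, so δQ = 0.310 × 0.00159 = 0.000491.

0.000491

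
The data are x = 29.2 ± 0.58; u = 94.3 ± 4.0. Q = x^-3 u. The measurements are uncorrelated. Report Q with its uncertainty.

0.00379 ± 0.000277

Since Q is a product/quotient, work with relative uncertainties:
  (-3·δx/x)² = (-3×0.0199)² = 0.00355;  (1·δu/u)² = (1×0.0424)² = 0.00180
δQ/Q = √(0.00535) = 0.0731
Q = 0.00379, so δQ = 0.0731 × 0.00379 = 0.000277.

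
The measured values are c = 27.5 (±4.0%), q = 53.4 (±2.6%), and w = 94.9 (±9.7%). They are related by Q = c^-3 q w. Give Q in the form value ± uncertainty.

Products/powers → add relative errors in quadrature, weighted by exponent:
  (-3·δc/c)² = (-3×0.0400)² = 0.0144;  (1·δq/q)² = (1×0.0260)² = 0.000676;  (1·δw/w)² = (1×0.0970)² = 0.00941
δQ/Q = √(0.0245) = 0.156
Q = 0.244, so δQ = 0.156 × 0.244 = 0.0381.

0.244 ± 0.0381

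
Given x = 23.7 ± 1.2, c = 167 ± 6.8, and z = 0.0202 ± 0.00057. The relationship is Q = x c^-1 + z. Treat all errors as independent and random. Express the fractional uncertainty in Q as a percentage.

Let p = x·c^-1 = 0.142. δp/p = √((1·δx/x)² + (-1·δc/c)²) = √(0.00256 + 0.00166) = 0.0650, so δp = 0.00922.
Q = p + z: δQ = √(δp² + δz²) = √(8.5e-05 + 3.25e-07) = 0.00924
Q = 0.162, so δQ/Q = 0.00924/0.162 = 0.0570.

5.70%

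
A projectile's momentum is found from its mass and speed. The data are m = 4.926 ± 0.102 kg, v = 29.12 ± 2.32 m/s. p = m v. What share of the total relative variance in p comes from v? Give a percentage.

93.7%

(δp/p)² = (1·δm/m)² + (1·δv/v)²
  m term: (1×0.0207)² = 0.000429
  v term: (1×0.0797)² = 0.00635
Total = 0.00678. Share from v = 0.00635/0.00678 = 0.937.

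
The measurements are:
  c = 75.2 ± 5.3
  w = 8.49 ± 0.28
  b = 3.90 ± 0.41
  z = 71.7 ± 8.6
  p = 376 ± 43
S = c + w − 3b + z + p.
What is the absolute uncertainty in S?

44.2

Each term contributes (cᵢ δxᵢ)² to (δS)²:
  (δc)² = 28.1;  (δw)² = 0.0784;  (3·δb)² = 1.51;  (δz)² = 74.0;  (δp)² = 1850
δS = √(1950) = 44.2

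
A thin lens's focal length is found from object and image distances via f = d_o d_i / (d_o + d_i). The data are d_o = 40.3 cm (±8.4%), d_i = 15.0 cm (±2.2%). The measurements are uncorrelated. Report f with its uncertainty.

∂f/∂d_o = (d_i/(d_o+d_i))² = 0.0736;  ∂f/∂d_i = (d_o/(d_o+d_i))² = 0.531
δf = √((∂f/∂d_o · δd_o)² + (∂f/∂d_i · δd_i)²) = √(0.0620 + 0.0307) = 0.305 cm
f = 10.9 cm.

10.9 ± 0.305 cm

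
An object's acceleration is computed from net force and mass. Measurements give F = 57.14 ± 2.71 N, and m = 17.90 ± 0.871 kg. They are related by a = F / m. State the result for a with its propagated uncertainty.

Products/powers → add relative errors in quadrature, weighted by exponent:
  (1·δF/F)² = (1×0.0474)² = 0.00225;  (-1·δm/m)² = (-1×0.0487)² = 0.00237
δa/a = √(0.00462) = 0.0679
a = 3.192 m/s^2, so δa = 0.0679 × 3.192 = 0.217 m/s^2.

3.192 ± 0.217 m/s^2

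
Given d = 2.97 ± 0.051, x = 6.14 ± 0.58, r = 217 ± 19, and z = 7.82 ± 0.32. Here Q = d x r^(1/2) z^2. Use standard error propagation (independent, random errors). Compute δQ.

2190

Products/powers → add relative errors in quadrature, weighted by exponent:
  (1·δd/d)² = (1×0.0172)² = 0.000295;  (1·δx/x)² = (1×0.0945)² = 0.00892;  (½·δr/r)² = (0.5×0.0876)² = 0.00192;  (2·δz/z)² = (2×0.0409)² = 0.00670
δQ/Q = √(0.0178) = 0.134
Q = 16400, so δQ = 0.134 × 16400 = 2190.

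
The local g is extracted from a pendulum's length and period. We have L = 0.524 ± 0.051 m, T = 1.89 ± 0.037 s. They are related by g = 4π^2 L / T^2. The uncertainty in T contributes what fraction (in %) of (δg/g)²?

(δg/g)² = (1·δL/L)² + (-2·δT/T)²
  L term: (1×0.0973)² = 0.00947
  T term: (-2×0.0196)² = 0.00153
Total = 0.0110. Share from T = 0.00153/0.0110 = 0.139.

13.9%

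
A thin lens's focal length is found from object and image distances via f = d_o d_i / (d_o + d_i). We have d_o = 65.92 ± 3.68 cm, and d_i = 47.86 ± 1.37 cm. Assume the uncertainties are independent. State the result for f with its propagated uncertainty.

27.73 ± 0.797 cm

∂f/∂d_o = (d_i/(d_o+d_i))² = 0.177;  ∂f/∂d_i = (d_o/(d_o+d_i))² = 0.336
δf = √((∂f/∂d_o · δd_o)² + (∂f/∂d_i · δd_i)²) = √(0.424 + 0.211) = 0.797 cm
f = 27.73 cm.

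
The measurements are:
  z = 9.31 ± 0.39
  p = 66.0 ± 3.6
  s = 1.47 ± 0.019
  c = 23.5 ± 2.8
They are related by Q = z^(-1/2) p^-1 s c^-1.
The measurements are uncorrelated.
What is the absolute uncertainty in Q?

Since Q is a product/quotient, work with relative uncertainties:
  (−½·δz/z)² = (-0.5×0.0419)² = 0.000439;  (-1·δp/p)² = (-1×0.0545)² = 0.00298;  (1·δs/s)² = (1×0.0129)² = 0.000167;  (-1·δc/c)² = (-1×0.119)² = 0.0142
δQ/Q = √(0.0178) = 0.133
Q = 0.000311, so δQ = 0.133 × 0.000311 = 4.14e-05.

4.14e-05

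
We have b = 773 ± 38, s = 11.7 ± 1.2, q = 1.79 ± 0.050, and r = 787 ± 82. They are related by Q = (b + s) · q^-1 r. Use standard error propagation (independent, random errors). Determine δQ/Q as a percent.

11.8%

Let u = b + s = 785. δu = √(δb² + δs²) = √(1440 + 1.44) = 38.0, so δu/u = 0.0485.
Q is then a monomial in u, q, r:
δQ/Q = √((δu/u)² + (-1·δq/q)² + (1·δr/r)²) = √(0.00235 + 0.000780 + 0.0109) = 0.118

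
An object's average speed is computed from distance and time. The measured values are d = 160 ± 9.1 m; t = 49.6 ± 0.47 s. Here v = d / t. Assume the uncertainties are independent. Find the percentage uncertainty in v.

5.77%

v is a product of powers, so relative uncertainties combine in quadrature:
  (1·δd/d)² = (1×0.0569)² = 0.00323;  (-1·δt/t)² = (-1×0.00948)² = 8.98e-05
δv/v = √(0.00332) = 0.0577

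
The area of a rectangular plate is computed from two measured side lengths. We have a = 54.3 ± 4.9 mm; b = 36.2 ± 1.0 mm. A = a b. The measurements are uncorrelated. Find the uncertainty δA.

For a monomial A ∝ a, b, fractional errors add in quadrature:
  (1·δa/a)² = (1×0.0902)² = 0.00814;  (1·δb/b)² = (1×0.0276)² = 0.000763
δA/A = √(0.00891) = 0.0944
A = 1970 mm^2, so δA = 0.0944 × 1970 = 186 mm^2.

186 mm^2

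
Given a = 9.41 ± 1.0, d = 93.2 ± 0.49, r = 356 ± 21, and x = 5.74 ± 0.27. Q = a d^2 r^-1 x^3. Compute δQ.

Since Q is a product/quotient, work with relative uncertainties:
  (1·δa/a)² = (1×0.106)² = 0.0113;  (2·δd/d)² = (2×0.00526)² = 0.000111;  (-1·δr/r)² = (-1×0.0590)² = 0.00348;  (3·δx/x)² = (3×0.0470)² = 0.0199
δQ/Q = √(0.0348) = 0.187
Q = 43400, so δQ = 0.187 × 43400 = 8100.

8100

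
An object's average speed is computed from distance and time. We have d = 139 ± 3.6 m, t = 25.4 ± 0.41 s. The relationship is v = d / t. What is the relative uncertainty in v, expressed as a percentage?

v is a product of powers, so relative uncertainties combine in quadrature:
  (1·δd/d)² = (1×0.0259)² = 0.000671;  (-1·δt/t)² = (-1×0.0161)² = 0.000261
δv/v = √(0.000931) = 0.0305

3.05%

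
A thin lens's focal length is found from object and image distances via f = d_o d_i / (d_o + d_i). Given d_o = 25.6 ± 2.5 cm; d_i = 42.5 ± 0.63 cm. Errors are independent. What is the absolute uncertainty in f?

0.978 cm

∂f/∂d_o = (d_i/(d_o+d_i))² = 0.389;  ∂f/∂d_i = (d_o/(d_o+d_i))² = 0.141
δf = √((∂f/∂d_o · δd_o)² + (∂f/∂d_i · δd_i)²) = √(0.948 + 0.00793) = 0.978 cm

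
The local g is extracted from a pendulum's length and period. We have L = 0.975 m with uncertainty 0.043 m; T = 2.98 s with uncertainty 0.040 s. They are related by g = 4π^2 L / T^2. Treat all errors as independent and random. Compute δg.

Relative error in a monomial: (δg/g)² = Σ (nᵢ · δxᵢ/xᵢ)².
  (1·δL/L)² = (1×0.0441)² = 0.00195;  (-2·δT/T)² = (-2×0.0134)² = 0.000721
δg/g = √(0.00267) = 0.0516
g = 4.33 m/s^2, so δg = 0.0516 × 4.33 = 0.224 m/s^2.

0.224 m/s^2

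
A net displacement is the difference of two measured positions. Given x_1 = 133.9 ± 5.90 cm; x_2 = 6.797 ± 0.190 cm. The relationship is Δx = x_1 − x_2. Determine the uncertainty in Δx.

Absolute uncertainties add in quadrature for a linear combination:
  (δx_1)² = 34.8;  (δx_2)² = 0.0361
δΔx = √(34.8) = 5.90 cm

5.90 cm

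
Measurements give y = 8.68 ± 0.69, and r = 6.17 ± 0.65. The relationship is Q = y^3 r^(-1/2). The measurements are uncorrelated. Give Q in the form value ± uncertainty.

263 ± 64.3

Relative error in a monomial: (δQ/Q)² = Σ (nᵢ · δxᵢ/xᵢ)².
  (3·δy/y)² = (3×0.0795)² = 0.0569;  (−½·δr/r)² = (-0.5×0.105)² = 0.00277
δQ/Q = √(0.0596) = 0.244
Q = 263, so δQ = 0.244 × 263 = 64.3.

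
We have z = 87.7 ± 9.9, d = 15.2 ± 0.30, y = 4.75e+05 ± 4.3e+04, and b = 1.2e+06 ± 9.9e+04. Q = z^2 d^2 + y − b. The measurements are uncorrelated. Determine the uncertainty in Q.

4.21e+05

Let p = z^2·d^2 = 1.78e+06. δp/p = √((2·δz/z)² + (2·δd/d)²) = √(0.0510 + 0.00156) = 0.229, so δp = 4.07e+05.
Q = p + y − b: δQ = √(δp² + δy² + δb²) = √(1.66e+11 + 1.85e+09 + 9.8e+09) = 4.21e+05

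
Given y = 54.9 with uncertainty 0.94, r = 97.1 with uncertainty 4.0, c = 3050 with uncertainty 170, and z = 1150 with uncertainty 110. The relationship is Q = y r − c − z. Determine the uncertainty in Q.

312

Let p = y·r = 5330. δp/p = √((1·δy/y)² + (1·δr/r)²) = √(0.000293 + 0.00170) = 0.0446, so δp = 238.
Q = p − c − z: δQ = √(δp² + δc² + δz²) = √(56600 + 28900 + 12100) = 312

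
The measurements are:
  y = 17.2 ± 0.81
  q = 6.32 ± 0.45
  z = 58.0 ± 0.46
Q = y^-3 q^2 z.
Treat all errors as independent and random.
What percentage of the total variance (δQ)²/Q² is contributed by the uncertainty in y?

49.5%

(δQ/Q)² = (-3·δy/y)² + (2·δq/q)² + (1·δz/z)²
  y term: (-3×0.0471)² = 0.0200
  q term: (2×0.0712)² = 0.0203
  z term: (1×0.00793)² = 6.29e-05
Total = 0.0403. Share from y = 0.0200/0.0403 = 0.495.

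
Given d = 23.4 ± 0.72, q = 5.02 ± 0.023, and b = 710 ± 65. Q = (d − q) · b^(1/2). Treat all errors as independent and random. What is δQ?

Let u = d − q = 18.4. δu = √(δd² + δq²) = √(0.518 + 0.000529) = 0.720, so δu/u = 0.0392.
Q is then a monomial in u, b:
δQ/Q = √((δu/u)² + (½·δb/b)²) = √(0.00154 + 0.00210) = 0.0603
Q = 490, so δQ = 0.0603 × 490 = 29.5.

29.5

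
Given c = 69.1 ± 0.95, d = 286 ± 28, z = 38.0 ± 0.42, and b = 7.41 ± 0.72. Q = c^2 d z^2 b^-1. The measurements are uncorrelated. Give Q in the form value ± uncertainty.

Since Q is a product/quotient, work with relative uncertainties:
  (2·δc/c)² = (2×0.0137)² = 0.000756;  (1·δd/d)² = (1×0.0979)² = 0.00958;  (2·δz/z)² = (2×0.0111)² = 0.000489;  (-1·δb/b)² = (-1×0.0972)² = 0.00944
δQ/Q = √(0.0203) = 0.142
Q = 2.66e+08, so δQ = 0.142 × 2.66e+08 = 3.79e+07.

(2.66 ± 0.379) × 10^8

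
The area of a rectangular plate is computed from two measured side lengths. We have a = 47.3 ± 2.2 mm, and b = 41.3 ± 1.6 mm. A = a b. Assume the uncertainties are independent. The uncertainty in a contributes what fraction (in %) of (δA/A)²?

59.0%

(δA/A)² = (1·δa/a)² + (1·δb/b)²
  a term: (1×0.0465)² = 0.00216
  b term: (1×0.0387)² = 0.00150
Total = 0.00366. Share from a = 0.00216/0.00366 = 0.590.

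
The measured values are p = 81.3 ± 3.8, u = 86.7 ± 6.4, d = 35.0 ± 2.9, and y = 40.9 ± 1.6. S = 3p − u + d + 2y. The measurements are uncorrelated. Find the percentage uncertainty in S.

5.02%

Each term contributes (cᵢ δxᵢ)² to (δS)²:
  (3·δp)² = 130;  (δu)² = 41.0;  (δd)² = 8.41;  (2·δy)² = 10.2
δS = √(190) = 13.8
S = 274, so δS/S = 13.8/274 = 0.0502.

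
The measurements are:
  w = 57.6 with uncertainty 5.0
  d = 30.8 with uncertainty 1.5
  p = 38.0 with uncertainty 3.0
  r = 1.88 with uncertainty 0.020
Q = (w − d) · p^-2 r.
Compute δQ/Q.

Let u = w − d = 26.8. δu = √(δw² + δd²) = √(25.0 + 2.25) = 5.22, so δu/u = 0.195.
Q is then a monomial in u, p, r:
δQ/Q = √((δu/u)² + (-2·δp/p)² + (1·δr/r)²) = √(0.0379 + 0.0249 + 0.000113) = 0.251

0.251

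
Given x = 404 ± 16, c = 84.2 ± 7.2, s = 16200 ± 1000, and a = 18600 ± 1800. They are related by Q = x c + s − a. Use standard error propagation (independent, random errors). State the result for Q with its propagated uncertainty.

31600 ± 3810

Let p = x·c = 34000. δp/p = √((1·δx/x)² + (1·δc/c)²) = √(0.00157 + 0.00731) = 0.0942, so δp = 3210.
Q = p + s − a: δQ = √(δp² + δs² + δa²) = √(1.03e+07 + 1e+06 + 3.24e+06) = 3810
Q = 31600.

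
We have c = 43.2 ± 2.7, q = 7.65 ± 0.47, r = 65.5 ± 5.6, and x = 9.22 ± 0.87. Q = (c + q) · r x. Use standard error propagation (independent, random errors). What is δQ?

4250

Let u = c + q = 50.9. δu = √(δc² + δq²) = √(7.29 + 0.221) = 2.74, so δu/u = 0.0539.
Q is then a monomial in u, r, x:
δQ/Q = √((δu/u)² + (1·δr/r)² + (1·δx/x)²) = √(0.00290 + 0.00731 + 0.00890) = 0.138
Q = 30700, so δQ = 0.138 × 30700 = 4250.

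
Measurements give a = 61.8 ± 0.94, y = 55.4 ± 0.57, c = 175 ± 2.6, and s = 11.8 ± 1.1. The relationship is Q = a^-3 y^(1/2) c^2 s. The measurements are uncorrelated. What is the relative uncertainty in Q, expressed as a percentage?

10.8%

Each factor contributes (exponent × relative error)² to (δQ/Q)²:
  (-3·δa/a)² = (-3×0.0152)² = 0.00208;  (½·δy/y)² = (0.5×0.0103)² = 2.65e-05;  (2·δc/c)² = (2×0.0149)² = 0.000883;  (1·δs/s)² = (1×0.0932)² = 0.00869
δQ/Q = √(0.0117) = 0.108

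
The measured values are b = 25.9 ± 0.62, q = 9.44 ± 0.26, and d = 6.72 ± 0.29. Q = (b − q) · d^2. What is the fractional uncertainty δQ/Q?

Let u = b − q = 16.5. δu = √(δb² + δq²) = √(0.384 + 0.0676) = 0.672, so δu/u = 0.0408.
Q is then a monomial in u, d:
δQ/Q = √((δu/u)² + (2·δd/d)²) = √(0.00167 + 0.00745) = 0.0955

0.0955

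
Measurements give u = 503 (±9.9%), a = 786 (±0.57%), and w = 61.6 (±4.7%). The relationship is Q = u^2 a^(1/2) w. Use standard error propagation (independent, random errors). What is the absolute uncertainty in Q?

8.89e+07

Q is a product of powers, so relative uncertainties combine in quadrature:
  (2·δu/u)² = (2×0.0990)² = 0.0392;  (½·δa/a)² = (0.5×0.00570)² = 8.12e-06;  (1·δw/w)² = (1×0.0470)² = 0.00221
δQ/Q = √(0.0414) = 0.204
Q = 4.37e+08, so δQ = 0.204 × 4.37e+08 = 8.89e+07.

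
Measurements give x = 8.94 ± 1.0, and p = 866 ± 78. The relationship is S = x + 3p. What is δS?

Sums and differences: (δS)² = Σ (cᵢ δxᵢ)².
  (δx)² = 1.00;  (3·δp)² = 54800
δS = √(54800) = 234

234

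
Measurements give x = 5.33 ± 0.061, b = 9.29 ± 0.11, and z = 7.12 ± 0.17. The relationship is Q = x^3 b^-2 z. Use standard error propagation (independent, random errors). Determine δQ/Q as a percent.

4.81%

Relative error in a monomial: (δQ/Q)² = Σ (nᵢ · δxᵢ/xᵢ)².
  (3·δx/x)² = (3×0.0114)² = 0.00118;  (-2·δb/b)² = (-2×0.0118)² = 0.000561;  (1·δz/z)² = (1×0.0239)² = 0.000570
δQ/Q = √(0.00231) = 0.0481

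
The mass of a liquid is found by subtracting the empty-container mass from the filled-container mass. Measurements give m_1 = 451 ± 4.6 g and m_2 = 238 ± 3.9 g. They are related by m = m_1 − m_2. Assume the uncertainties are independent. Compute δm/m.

0.0283

Absolute uncertainties add in quadrature for a linear combination:
  (δm_1)² = 21.2;  (δm_2)² = 15.2
δm = √(36.4) = 6.03 g
m = 213 g, so δm/m = 6.03/213 = 0.0283.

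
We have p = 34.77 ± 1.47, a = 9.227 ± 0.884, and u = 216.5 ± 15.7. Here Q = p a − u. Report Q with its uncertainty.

104.3 ± 37.1

Let w = p·a = 320.8. δw/w = √((1·δp/p)² + (1·δa/a)²) = √(0.00179 + 0.00918) = 0.105, so δw = 33.6.
Q = w − u: δQ = √(δw² + δu²) = √(1130 + 246) = 37.1
Q = 104.3.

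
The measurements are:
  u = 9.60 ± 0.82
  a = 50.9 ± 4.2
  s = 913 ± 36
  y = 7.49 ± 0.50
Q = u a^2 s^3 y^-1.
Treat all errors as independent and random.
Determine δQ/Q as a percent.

23.0%

For a monomial Q ∝ u, a^2, s^3, y^-1, fractional errors add in quadrature:
  (1·δu/u)² = (1×0.0854)² = 0.00730;  (2·δa/a)² = (2×0.0825)² = 0.0272;  (3·δs/s)² = (3×0.0394)² = 0.0140;  (-1·δy/y)² = (-1×0.0668)² = 0.00446
δQ/Q = √(0.0530) = 0.230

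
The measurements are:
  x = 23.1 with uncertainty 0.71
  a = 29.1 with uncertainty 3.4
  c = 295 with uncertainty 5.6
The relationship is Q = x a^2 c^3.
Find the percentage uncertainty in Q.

24.2%

Since Q is a product/quotient, work with relative uncertainties:
  (1·δx/x)² = (1×0.0307)² = 0.000945;  (2·δa/a)² = (2×0.117)² = 0.0546;  (3·δc/c)² = (3×0.0190)² = 0.00324
δQ/Q = √(0.0588) = 0.242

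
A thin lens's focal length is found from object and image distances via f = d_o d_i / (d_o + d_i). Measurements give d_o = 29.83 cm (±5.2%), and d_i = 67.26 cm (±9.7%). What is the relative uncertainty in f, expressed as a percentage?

4.68%

∂f/∂d_o = (d_i/(d_o+d_i))² = 0.480;  ∂f/∂d_i = (d_o/(d_o+d_i))² = 0.0944
δf = √((∂f/∂d_o · δd_o)² + (∂f/∂d_i · δd_i)²) = √(0.554 + 0.379) = 0.966 cm
f = 20.67 cm, so δf/f = 0.966/20.67 = 0.0468.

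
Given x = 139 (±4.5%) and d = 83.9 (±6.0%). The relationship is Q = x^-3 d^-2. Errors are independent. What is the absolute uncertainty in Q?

9.55e-12

Since Q is a product/quotient, work with relative uncertainties:
  (-3·δx/x)² = (-3×0.0450)² = 0.0182;  (-2·δd/d)² = (-2×0.0600)² = 0.0144
δQ/Q = √(0.0326) = 0.181
Q = 5.29e-11, so δQ = 0.181 × 5.29e-11 = 9.55e-12.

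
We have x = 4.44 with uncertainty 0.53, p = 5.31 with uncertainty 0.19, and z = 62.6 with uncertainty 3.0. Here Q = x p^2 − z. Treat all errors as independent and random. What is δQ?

Let w = x·p^2 = 125. δw/w = √((1·δx/x)² + (2·δp/p)²) = √(0.0142 + 0.00512) = 0.139, so δw = 17.4.
Q = w − z: δQ = √(δw² + δz²) = √(304 + 9.00) = 17.7

17.7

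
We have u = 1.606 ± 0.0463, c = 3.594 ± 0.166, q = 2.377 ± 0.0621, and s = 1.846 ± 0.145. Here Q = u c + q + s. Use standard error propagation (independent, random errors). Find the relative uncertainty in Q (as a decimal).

Let p = u·c = 5.772. δp/p = √((1·δu/u)² + (1·δc/c)²) = √(0.000831 + 0.00213) = 0.0544, so δp = 0.314.
Q = p + q + s: δQ = √(δp² + δq² + δs²) = √(0.0988 + 0.00386 + 0.0210) = 0.352
Q = 9.995, so δQ/Q = 0.352/9.995 = 0.0352.

0.0352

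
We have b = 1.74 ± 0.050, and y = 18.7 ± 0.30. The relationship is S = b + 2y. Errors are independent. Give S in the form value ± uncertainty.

Absolute uncertainties add in quadrature for a linear combination:
  (δb)² = 0.00250;  (2·δy)² = 0.360
δS = √(0.362) = 0.602
S = 39.1.

39.1 ± 0.602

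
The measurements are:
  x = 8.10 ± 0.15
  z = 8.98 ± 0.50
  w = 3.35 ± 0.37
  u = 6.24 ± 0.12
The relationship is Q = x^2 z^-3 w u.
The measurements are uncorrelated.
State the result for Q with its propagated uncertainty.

Relative error in a monomial: (δQ/Q)² = Σ (nᵢ · δxᵢ/xᵢ)².
  (2·δx/x)² = (2×0.0185)² = 0.00137;  (-3·δz/z)² = (-3×0.0557)² = 0.0279;  (1·δw/w)² = (1×0.110)² = 0.0122;  (1·δu/u)² = (1×0.0192)² = 0.000370
δQ/Q = √(0.0418) = 0.205
Q = 1.89, so δQ = 0.205 × 1.89 = 0.387.

1.89 ± 0.387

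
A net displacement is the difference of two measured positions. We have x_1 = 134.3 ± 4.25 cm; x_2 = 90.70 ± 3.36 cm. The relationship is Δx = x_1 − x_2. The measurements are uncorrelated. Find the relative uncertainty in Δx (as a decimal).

0.124

Absolute uncertainties add in quadrature for a linear combination:
  (δx_1)² = 18.1;  (δx_2)² = 11.3
δΔx = √(29.4) = 5.42 cm
Δx = 43.60 cm, so δΔx/Δx = 5.42/43.60 = 0.124.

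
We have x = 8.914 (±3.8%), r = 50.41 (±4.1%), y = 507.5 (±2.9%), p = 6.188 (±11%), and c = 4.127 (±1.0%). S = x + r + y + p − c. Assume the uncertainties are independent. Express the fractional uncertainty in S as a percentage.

Sums and differences: (δS)² = Σ (cᵢ δxᵢ)².
  (δx)² = 0.115;  (δr)² = 4.27;  (δy)² = 217;  (δp)² = 0.463;  (δc)² = 0.00170
δS = √(221) = 14.9
S = 568.9, so δS/S = 14.9/568.9 = 0.0262.

2.62%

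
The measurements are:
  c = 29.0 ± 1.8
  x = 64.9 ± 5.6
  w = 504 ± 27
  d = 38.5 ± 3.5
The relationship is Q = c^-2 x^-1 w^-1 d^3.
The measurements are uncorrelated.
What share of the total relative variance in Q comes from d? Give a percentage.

(δQ/Q)² = (-2·δc/c)² + (-1·δx/x)² + (-1·δw/w)² + (3·δd/d)²
  c term: (-2×0.0621)² = 0.0154
  x term: (-1×0.0863)² = 0.00745
  w term: (-1×0.0536)² = 0.00287
  d term: (3×0.0909)² = 0.0744
Total = 0.100. Share from d = 0.0744/0.100 = 0.743.

74.3%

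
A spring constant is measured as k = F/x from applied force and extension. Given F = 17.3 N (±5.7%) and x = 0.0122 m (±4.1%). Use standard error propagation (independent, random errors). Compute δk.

99.6 N/m

For a monomial k ∝ F, x^-1, fractional errors add in quadrature:
  (1·δF/F)² = (1×0.0570)² = 0.00325;  (-1·δx/x)² = (-1×0.0410)² = 0.00168
δk/k = √(0.00493) = 0.0702
k = 1420 N/m, so δk = 0.0702 × 1420 = 99.6 N/m.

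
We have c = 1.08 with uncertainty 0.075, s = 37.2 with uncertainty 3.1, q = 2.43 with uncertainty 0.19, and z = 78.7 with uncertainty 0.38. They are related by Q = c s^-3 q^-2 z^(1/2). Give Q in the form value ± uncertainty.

Products/powers → add relative errors in quadrature, weighted by exponent:
  (1·δc/c)² = (1×0.0694)² = 0.00482;  (-3·δs/s)² = (-3×0.0833)² = 0.0625;  (-2·δq/q)² = (-2×0.0782)² = 0.0245;  (½·δz/z)² = (0.5×0.00483)² = 5.83e-06
δQ/Q = √(0.0918) = 0.303
Q = 3.15e-05, so δQ = 0.303 × 3.15e-05 = 9.55e-06.

(3.15 ± 0.955) × 10^-5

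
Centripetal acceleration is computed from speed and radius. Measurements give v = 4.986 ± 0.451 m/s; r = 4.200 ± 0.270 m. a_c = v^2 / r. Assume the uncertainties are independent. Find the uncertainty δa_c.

Products/powers → add relative errors in quadrature, weighted by exponent:
  (2·δv/v)² = (2×0.0905)² = 0.0327;  (-1·δr/r)² = (-1×0.0643)² = 0.00413
δa_c/a_c = √(0.0369) = 0.192
a_c = 5.919 m/s^2, so δa_c = 0.192 × 5.919 = 1.14 m/s^2.

1.14 m/s^2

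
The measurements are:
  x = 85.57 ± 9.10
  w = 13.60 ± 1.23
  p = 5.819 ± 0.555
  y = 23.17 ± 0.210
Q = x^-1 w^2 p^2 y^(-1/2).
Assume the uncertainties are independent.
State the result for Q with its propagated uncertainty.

Relative error in a monomial: (δQ/Q)² = Σ (nᵢ · δxᵢ/xᵢ)².
  (-1·δx/x)² = (-1×0.106)² = 0.0113;  (2·δw/w)² = (2×0.0904)² = 0.0327;  (2·δp/p)² = (2×0.0954)² = 0.0364;  (−½·δy/y)² = (-0.5×0.00906)² = 2.05e-05
δQ/Q = √(0.0804) = 0.284
Q = 15.21, so δQ = 0.284 × 15.21 = 4.31.

15.21 ± 4.31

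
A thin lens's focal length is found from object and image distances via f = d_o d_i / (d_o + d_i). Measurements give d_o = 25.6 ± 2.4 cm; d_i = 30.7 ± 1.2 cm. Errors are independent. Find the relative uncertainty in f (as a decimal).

∂f/∂d_o = (d_i/(d_o+d_i))² = 0.297;  ∂f/∂d_i = (d_o/(d_o+d_i))² = 0.207
δf = √((∂f/∂d_o · δd_o)² + (∂f/∂d_i · δd_i)²) = √(0.509 + 0.0616) = 0.756 cm
f = 14.0 cm, so δf/f = 0.756/14.0 = 0.0541.

0.0541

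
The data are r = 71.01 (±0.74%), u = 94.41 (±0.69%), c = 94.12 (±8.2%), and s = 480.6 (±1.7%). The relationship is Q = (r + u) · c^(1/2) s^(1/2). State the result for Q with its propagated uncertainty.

35180 ± 1480

Let w = r + u = 165.4. δw = √(δr² + δu²) = √(0.276 + 0.424) = 0.837, so δw/w = 0.00506.
Q is then a monomial in w, c, s:
δQ/Q = √((δw/w)² + (½·δc/c)² + (½·δs/s)²) = √(2.56e-05 + 0.00168 + 7.23e-05) = 0.0422
Q = 35180, so δQ = 0.0422 × 35180 = 1480.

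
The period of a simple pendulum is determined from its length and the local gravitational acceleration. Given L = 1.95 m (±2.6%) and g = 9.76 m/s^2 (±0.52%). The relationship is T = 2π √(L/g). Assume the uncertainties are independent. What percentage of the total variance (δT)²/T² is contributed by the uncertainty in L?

(δT/T)² = (½·δL/L)² + (−½·δg/g)²
  L term: (0.5×0.0260)² = 0.000169
  g term: (-0.5×0.00520)² = 6.76e-06
Total = 0.000176. Share from L = 0.000169/0.000176 = 0.962.

96.2%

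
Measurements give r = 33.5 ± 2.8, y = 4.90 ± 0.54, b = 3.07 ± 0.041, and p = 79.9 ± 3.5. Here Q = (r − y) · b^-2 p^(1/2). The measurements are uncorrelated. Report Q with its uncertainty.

Let u = r − y = 28.6. δu = √(δr² + δy²) = √(7.84 + 0.292) = 2.85, so δu/u = 0.0997.
Q is then a monomial in u, b, p:
δQ/Q = √((δu/u)² + (-2·δb/b)² + (½·δp/p)²) = √(0.00994 + 0.000713 + 0.000480) = 0.106
Q = 27.1, so δQ = 0.106 × 27.1 = 2.86.

27.1 ± 2.86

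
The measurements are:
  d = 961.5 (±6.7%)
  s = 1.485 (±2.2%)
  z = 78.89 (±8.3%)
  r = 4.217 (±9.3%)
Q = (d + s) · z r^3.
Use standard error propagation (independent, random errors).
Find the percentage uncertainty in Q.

Let u = d + s = 963.0. δu = √(δd² + δs²) = √(4150 + 0.00107) = 64.4, so δu/u = 0.0669.
Q is then a monomial in u, z, r:
δQ/Q = √((δu/u)² + (1·δz/z)² + (3·δr/r)²) = √(0.00448 + 0.00689 + 0.0778) = 0.299

29.9%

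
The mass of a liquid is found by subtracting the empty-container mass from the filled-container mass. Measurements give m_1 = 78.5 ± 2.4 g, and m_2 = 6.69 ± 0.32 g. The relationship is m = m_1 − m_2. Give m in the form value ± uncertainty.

Each term contributes (cᵢ δxᵢ)² to (δm)²:
  (δm_1)² = 5.76;  (δm_2)² = 0.102
δm = √(5.86) = 2.42 g
m = 71.8 g.

71.8 ± 2.42 g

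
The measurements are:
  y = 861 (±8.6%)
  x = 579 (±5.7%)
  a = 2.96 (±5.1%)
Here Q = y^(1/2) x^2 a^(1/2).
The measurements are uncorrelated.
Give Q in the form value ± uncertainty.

Relative error in a monomial: (δQ/Q)² = Σ (nᵢ · δxᵢ/xᵢ)².
  (½·δy/y)² = (0.5×0.0860)² = 0.00185;  (2·δx/x)² = (2×0.0570)² = 0.0130;  (½·δa/a)² = (0.5×0.0510)² = 0.000650
δQ/Q = √(0.0155) = 0.124
Q = 1.69e+07, so δQ = 0.124 × 1.69e+07 = 2.11e+06.

(1.69 ± 0.211) × 10^7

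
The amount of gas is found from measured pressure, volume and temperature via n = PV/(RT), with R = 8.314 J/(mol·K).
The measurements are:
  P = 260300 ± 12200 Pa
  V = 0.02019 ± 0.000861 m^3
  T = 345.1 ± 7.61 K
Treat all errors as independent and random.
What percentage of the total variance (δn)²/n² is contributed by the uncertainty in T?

10.8%

(δn/n)² = (1·δP/P)² + (1·δV/V)² + (-1·δT/T)²
  P term: (1×0.0469)² = 0.00220
  V term: (1×0.0426)² = 0.00182
  T term: (-1×0.0221)² = 0.000486
Total = 0.00450. Share from T = 0.000486/0.00450 = 0.108.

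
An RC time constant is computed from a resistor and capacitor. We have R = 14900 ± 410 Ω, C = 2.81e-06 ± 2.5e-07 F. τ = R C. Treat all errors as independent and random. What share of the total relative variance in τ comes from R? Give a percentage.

8.73%

(δτ/τ)² = (1·δR/R)² + (1·δC/C)²
  R term: (1×0.0275)² = 0.000757
  C term: (1×0.0890)² = 0.00792
Total = 0.00867. Share from R = 0.000757/0.00867 = 0.0873.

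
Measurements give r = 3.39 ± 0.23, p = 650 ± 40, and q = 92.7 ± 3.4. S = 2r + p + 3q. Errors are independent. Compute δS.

S is a linear combination, so absolute uncertainties add in quadrature:
  (2·δr)² = 0.212;  (δp)² = 1600;  (3·δq)² = 104
δS = √(1700) = 41.3

41.3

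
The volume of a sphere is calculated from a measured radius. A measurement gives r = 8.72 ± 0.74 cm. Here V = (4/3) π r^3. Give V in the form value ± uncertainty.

V ∝ r^3, so δV/V = |3| · δr/r = 3 × 0.0849 = 0.255.
V = 2780 cm^3, so δV = 0.255 × 2780 = 707 cm^3.

2780 ± 707 cm^3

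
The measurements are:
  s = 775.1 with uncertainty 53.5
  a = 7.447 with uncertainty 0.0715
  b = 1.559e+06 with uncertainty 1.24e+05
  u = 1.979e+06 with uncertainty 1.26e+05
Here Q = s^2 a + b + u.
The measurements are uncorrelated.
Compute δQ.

Let p = s^2·a = 4.474e+06. δp/p = √((2·δs/s)² + (1·δa/a)²) = √(0.0191 + 9.22e-05) = 0.138, so δp = 6.19e+05.
Q = p + b + u: δQ = √(δp² + δb² + δu²) = √(3.83e+11 + 1.54e+10 + 1.59e+10) = 6.44e+05

6.44e+05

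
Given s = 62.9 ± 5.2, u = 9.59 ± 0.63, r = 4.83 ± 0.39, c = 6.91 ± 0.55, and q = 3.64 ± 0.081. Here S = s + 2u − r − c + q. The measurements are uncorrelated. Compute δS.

5.39

Sums and differences: (δS)² = Σ (cᵢ δxᵢ)².
  (δs)² = 27.0;  (2·δu)² = 1.59;  (δr)² = 0.152;  (δc)² = 0.303;  (δq)² = 0.00656
δS = √(29.1) = 5.39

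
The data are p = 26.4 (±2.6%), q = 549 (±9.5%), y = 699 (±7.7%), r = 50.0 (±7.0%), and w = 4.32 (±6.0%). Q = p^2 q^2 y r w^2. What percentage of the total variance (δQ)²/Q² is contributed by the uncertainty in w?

(δQ/Q)² = (2·δp/p)² + (2·δq/q)² + (1·δy/y)² + (1·δr/r)² + (2·δw/w)²
  p term: (2×0.0260)² = 0.00270
  q term: (2×0.0950)² = 0.0361
  y term: (1×0.0770)² = 0.00593
  r term: (1×0.0700)² = 0.00490
  w term: (2×0.0600)² = 0.0144
Total = 0.0640. Share from w = 0.0144/0.0640 = 0.225.

22.5%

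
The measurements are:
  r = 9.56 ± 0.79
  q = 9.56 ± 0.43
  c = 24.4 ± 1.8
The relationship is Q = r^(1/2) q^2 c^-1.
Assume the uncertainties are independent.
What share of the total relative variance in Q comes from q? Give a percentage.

(δQ/Q)² = (½·δr/r)² + (2·δq/q)² + (-1·δc/c)²
  r term: (0.5×0.0826)² = 0.00171
  q term: (2×0.0450)² = 0.00809
  c term: (-1×0.0738)² = 0.00544
Total = 0.0152. Share from q = 0.00809/0.0152 = 0.531.

53.1%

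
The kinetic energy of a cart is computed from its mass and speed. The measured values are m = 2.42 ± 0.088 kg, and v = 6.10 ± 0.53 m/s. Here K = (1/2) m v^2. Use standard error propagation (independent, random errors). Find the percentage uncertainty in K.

For a monomial K ∝ m, v^2, fractional errors add in quadrature:
  (1·δm/m)² = (1×0.0364)² = 0.00132;  (2·δv/v)² = (2×0.0869)² = 0.0302
δK/K = √(0.0315) = 0.178

17.8%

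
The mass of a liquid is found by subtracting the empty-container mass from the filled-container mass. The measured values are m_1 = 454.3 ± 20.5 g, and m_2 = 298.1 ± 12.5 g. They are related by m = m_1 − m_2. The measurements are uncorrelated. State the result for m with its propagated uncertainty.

156.2 ± 24.0 g

For a sum/difference, combine absolute errors in quadrature:
  (δm_1)² = 420;  (δm_2)² = 156
δm = √(576) = 24.0 g
m = 156.2 g.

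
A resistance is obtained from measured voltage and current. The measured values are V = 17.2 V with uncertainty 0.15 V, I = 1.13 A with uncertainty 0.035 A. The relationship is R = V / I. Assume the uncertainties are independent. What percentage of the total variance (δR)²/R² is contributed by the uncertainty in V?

7.35%

(δR/R)² = (1·δV/V)² + (-1·δI/I)²
  V term: (1×0.00872)² = 7.61e-05
  I term: (-1×0.0310)² = 0.000959
Total = 0.00104. Share from V = 7.61e-05/0.00104 = 0.0735.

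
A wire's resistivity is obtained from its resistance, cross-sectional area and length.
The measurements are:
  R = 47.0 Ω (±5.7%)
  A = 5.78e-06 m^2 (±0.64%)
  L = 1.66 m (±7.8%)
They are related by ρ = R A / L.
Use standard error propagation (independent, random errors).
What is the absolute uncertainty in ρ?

Products/powers → add relative errors in quadrature, weighted by exponent:
  (1·δR/R)² = (1×0.0570)² = 0.00325;  (1·δA/A)² = (1×0.00640)² = 4.1e-05;  (-1·δL/L)² = (-1×0.0780)² = 0.00608
δρ/ρ = √(0.00937) = 0.0968
ρ = 0.000164 Ω·m, so δρ = 0.0968 × 0.000164 = 1.58e-05 Ω·m.

1.58e-05 Ω·m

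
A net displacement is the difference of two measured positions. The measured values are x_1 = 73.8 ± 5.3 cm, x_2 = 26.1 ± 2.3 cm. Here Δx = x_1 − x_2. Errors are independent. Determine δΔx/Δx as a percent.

12.1%

Absolute uncertainties add in quadrature for a linear combination:
  (δx_1)² = 28.1;  (δx_2)² = 5.29
δΔx = √(33.4) = 5.78 cm
Δx = 47.7 cm, so δΔx/Δx = 5.78/47.7 = 0.121.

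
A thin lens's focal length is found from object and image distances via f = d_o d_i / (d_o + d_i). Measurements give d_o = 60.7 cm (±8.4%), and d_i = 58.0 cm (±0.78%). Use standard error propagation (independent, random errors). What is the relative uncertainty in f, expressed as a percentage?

4.12%

∂f/∂d_o = (d_i/(d_o+d_i))² = 0.239;  ∂f/∂d_i = (d_o/(d_o+d_i))² = 0.262
δf = √((∂f/∂d_o · δd_o)² + (∂f/∂d_i · δd_i)²) = √(1.48 + 0.0140) = 1.22 cm
f = 29.7 cm, so δf/f = 1.22/29.7 = 0.0412.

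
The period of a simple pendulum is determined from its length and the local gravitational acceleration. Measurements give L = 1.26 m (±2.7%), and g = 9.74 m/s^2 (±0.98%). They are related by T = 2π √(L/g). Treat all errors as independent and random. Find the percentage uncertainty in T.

1.44%

Relative error in a monomial: (δT/T)² = Σ (nᵢ · δxᵢ/xᵢ)².
  (½·δL/L)² = (0.5×0.0270)² = 0.000182;  (−½·δg/g)² = (-0.5×0.00980)² = 2.4e-05
δT/T = √(0.000206) = 0.0144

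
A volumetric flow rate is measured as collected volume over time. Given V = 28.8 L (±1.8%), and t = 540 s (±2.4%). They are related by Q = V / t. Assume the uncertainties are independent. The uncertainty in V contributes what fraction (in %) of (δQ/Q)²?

36.0%

(δQ/Q)² = (1·δV/V)² + (-1·δt/t)²
  V term: (1×0.0180)² = 0.000324
  t term: (-1×0.0240)² = 0.000576
Total = 0.000900. Share from V = 0.000324/0.000900 = 0.360.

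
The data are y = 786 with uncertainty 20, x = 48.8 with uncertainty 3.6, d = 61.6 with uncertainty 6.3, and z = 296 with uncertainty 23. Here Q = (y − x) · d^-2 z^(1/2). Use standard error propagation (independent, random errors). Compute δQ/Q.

Let u = y − x = 737. δu = √(δy² + δx²) = √(400 + 13.0) = 20.3, so δu/u = 0.0276.
Q is then a monomial in u, d, z:
δQ/Q = √((δu/u)² + (-2·δd/d)² + (½·δz/z)²) = √(0.000760 + 0.0418 + 0.00151) = 0.210

0.210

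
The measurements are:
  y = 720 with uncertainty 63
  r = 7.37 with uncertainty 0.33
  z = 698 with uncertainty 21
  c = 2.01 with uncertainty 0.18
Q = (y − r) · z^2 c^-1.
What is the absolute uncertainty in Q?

2.41e+07

Let u = y − r = 713. δu = √(δy² + δr²) = √(3970 + 0.109) = 63.0, so δu/u = 0.0884.
Q is then a monomial in u, z, c:
δQ/Q = √((δu/u)² + (2·δz/z)² + (-1·δc/c)²) = √(0.00782 + 0.00362 + 0.00802) = 0.139
Q = 1.73e+08, so δQ = 0.139 × 1.73e+08 = 2.41e+07.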